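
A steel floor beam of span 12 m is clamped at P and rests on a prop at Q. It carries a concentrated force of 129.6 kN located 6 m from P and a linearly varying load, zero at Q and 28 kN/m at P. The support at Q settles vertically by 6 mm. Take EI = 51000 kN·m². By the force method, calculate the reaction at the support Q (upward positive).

Release the roller at Q. Primary structure: cantilever fixed at P.
Downward deflection at the released point Q due to the loads:
  point load 129.6 at a = 6: Pa²(3L − a)/(6EI) = 23328/EI
  triangular load, peak 28 at the fixed end: w₀L⁴/(30EI) = 19354/EI
  δ_0 = 42682/EI
Tip deflection under a unit load at Q: L³/(3EI) = 576/EI.
With EI = 51000 kN·m²: δ_0 = 0.83689 m and δ_{QQ} = 0.011294 m/kN.
Compatibility — the beam at Q must follow the support down by 0.006 m: δ_0 − R_Q·δ_{QQ} = 0.006, so R_Q = (0.83689 − 0.006)/0.011294 = 73.57 kN.

R_Q = 73.57 kN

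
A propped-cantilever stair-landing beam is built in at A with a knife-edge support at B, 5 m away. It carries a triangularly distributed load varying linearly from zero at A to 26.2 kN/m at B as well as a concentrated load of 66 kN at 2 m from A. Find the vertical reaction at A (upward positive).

Remove the prop at B; the released (primary) structure is a cantilever built in at A.
Downward deflection at the released point B due to the loads:
  triangular load, peak 26.2 at the free end: 11w₀L⁴/(120EI) = 1501/EI
  point load 66 at a = 2: Pa²(3L − a)/(6EI) = 572/EI
  δ_0 = 2073/EI
Flexibility coefficient — unit upward force at B: δ_{BB} = L³/(3EI) = 41.67/EI.
The prop prevents deflection at B: R_B = δ_0/δ_{BB} = 2073/41.67 = 49.75 kN.
Vertical equilibrium: R_A = ΣP − R_B = 131.5 − 49.75 = 81.75 kN.

R_A = 81.75 kN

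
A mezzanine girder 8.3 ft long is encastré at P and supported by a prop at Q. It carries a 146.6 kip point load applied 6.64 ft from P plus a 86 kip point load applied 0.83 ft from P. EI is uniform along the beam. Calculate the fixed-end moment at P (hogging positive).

Remove the prop at Q; the released (primary) structure is a cantilever built in at P.
Free-end deflection of the primary structure under the applied loading (downward +):
  point load 146.6 at a = 6.64: Pa²(3L − a)/(6EI) = 19671/EI
  point load 86 at a = 0.83: Pa²(3L − a)/(6EI) = 237.7/EI
  δ_0 = 19908/EI
Tip deflection under a unit load at Q: L³/(3EI) = 190.6/EI.
Compatibility at Q: δ_0 − R_Q·δ_{QQ} = 0, so R_Q = 19908/190.6 = 104.5 kip.
Moment equilibrium about P: M_P = Σ(load moments about P) − R_Q·L = 1045 − 104.5×8.3 = 177.8 kip·ft.

M_P = 177.8 kip·ft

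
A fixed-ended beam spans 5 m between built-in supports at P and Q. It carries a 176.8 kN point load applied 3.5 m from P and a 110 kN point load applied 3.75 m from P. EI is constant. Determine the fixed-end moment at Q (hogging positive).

Release both end moments; the primary structure is a simply-supported span PQ with redundants M_P and M_Q.
End rotations of the released simple span under the applied load (×1/EI):
  at P: point load 176.8 at a = 3.5: Pab(L + b)/(6LEI) = 201.1/EI
  at Q: point load 176.8 at a = 3.5: Pab(L + a)/(6LEI) = 263/EI
  at P: point load 110 at a = 3.75: Pab(L + b)/(6LEI) = 107.4/EI
  at Q: point load 110 at a = 3.75: Pab(L + a)/(6LEI) = 150.4/EI
  θ_P0 = 308.5/EI,  θ_Q0 = 413.4/EI
Flexibility coefficients: a unit moment at one end gives L/(3EI) there and L/(6EI) at the far end, so f₁₁ = f₂₂ = 1.667/EI and f₁₂ = f₂₁ = 0.8333/EI.
Compatibility — zero rotation at each built-in end:
  1.667 M_P + 0.8333 M_Q = 308.5
  0.8333 M_P + 1.667 M_Q = 413.4
Solving the pair gives M_P = 81.47 kN·m and M_Q = 207.3 kN·m (hogging).

M_Q = 207.3 kN·m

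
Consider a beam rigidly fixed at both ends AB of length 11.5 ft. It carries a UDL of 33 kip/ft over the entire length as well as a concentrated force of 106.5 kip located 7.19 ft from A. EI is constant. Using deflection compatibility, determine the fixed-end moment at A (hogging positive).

M_A = 471.2 kip·ft

Release both end moments; the primary structure is a simply-supported span AB with redundants M_A and M_B.
Simple-span end rotations at A and B under the given loads:
  at A: UDL 33: wL³/(24EI) = 2091/EI
  at B: UDL 33: wL³/(24EI) = 2091/EI
  at A: point load 106.5 at a = 7.19: Pab(L + b)/(6LEI) = 756.2/EI
  at B: point load 106.5 at a = 7.19: Pab(L + a)/(6LEI) = 894/EI
  θ_A0 = 2847/EI,  θ_B0 = 2985/EI
Flexibility coefficients: a unit moment at one end gives L/(3EI) there and L/(6EI) at the far end, so f₁₁ = f₂₂ = 3.833/EI and f₁₂ = f₂₁ = 1.917/EI.
Compatibility — zero rotation at each built-in end:
  3.833 M_A + 1.917 M_B = 2847
  1.917 M_A + 3.833 M_B = 2985
Solving the pair gives M_A = 471.2 kip·ft and M_B = 543.1 kip·ft (hogging).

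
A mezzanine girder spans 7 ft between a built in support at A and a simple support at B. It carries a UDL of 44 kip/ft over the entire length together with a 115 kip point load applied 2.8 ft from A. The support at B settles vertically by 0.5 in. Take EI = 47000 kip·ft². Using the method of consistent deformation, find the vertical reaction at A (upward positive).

R_A = 300.7 kip

Remove the prop at B; the released (primary) structure is a cantilever built in at A.
Deflection at B on the released cantilever, summing each load's contribution:
  UDL 44: wL⁴/(8EI) = 13206/EI
  point load 115 at a = 2.8: Pa²(3L − a)/(6EI) = 2735/EI
  δ_0 = 15940/EI
Tip deflection under a unit load at B: L³/(3EI) = 114.3/EI.
With EI = 47000 kip·ft²: δ_0 = 0.33916 ft and δ_{BB} = 0.002433 ft/kip.
Compatibility — the beam at B must follow the support down by 0.04167 ft: δ_0 − R_B·δ_{BB} = 0.04167, so R_B = (0.33916 − 0.04167)/0.002433 = 122.3 kip.
Vertical equilibrium: R_A = ΣP − R_B = 423 − 122.3 = 300.7 kip.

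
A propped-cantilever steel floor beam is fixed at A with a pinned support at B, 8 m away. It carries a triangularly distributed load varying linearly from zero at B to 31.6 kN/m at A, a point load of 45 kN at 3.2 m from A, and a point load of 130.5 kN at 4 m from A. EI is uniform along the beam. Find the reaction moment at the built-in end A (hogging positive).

Take the reaction at B as the redundant and release it; the primary structure is a cantilever fixed at A.
Downward deflection at the released point B due to the loads:
  triangular load, peak 31.6 at the fixed end: w₀L⁴/(30EI) = 4314/EI
  point load 45 at a = 3.2: Pa²(3L − a)/(6EI) = 1597/EI
  point load 130.5 at a = 4: Pa²(3L − a)/(6EI) = 6960/EI
  δ_0 = 12872/EI
Tip deflection under a unit load at B: L³/(3EI) = 170.7/EI.
Compatibility at B: δ_0 − R_B·δ_{BB} = 0, so R_B = 12872/170.7 = 75.42 kN.
Moment equilibrium about A: M_A = Σ(load moments about A) − R_B·L = 1003 − 75.42×8 = 399.7 kN·m.

M_A = 399.7 kN·m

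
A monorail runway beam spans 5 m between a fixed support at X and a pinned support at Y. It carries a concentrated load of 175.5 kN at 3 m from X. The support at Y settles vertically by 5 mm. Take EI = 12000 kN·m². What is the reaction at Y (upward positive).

R_Y = 74.38 kN

Choose R_Y as the redundant. The primary structure is the cantilever fixed at X.
Downward deflection at the released point Y due to the loads:
  point load 175.5 at a = 3: Pa²(3L − a)/(6EI) = 3159/EI
Flexibility coefficient — unit upward force at Y: δ_{YY} = L³/(3EI) = 41.67/EI.
With EI = 12000 kN·m²: δ_0 = 0.26325 m and δ_{YY} = 0.003472 m/kN.
Compatibility — the beam at Y must follow the support down by 0.005 m: δ_0 − R_Y·δ_{YY} = 0.005, so R_Y = (0.26325 − 0.005)/0.003472 = 74.38 kN.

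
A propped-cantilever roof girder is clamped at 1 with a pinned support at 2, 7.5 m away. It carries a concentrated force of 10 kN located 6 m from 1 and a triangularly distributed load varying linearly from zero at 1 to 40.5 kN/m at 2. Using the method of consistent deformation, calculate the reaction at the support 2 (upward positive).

Release the roller at 2. Primary structure: cantilever fixed at 1.
Free-end deflection of the primary structure under the applied loading (downward +):
  point load 10 at a = 6: Pa²(3L − a)/(6EI) = 990/EI
  triangular load, peak 40.5 at the free end: 11w₀L⁴/(120EI) = 11747/EI
  δ_0 = 12737/EI
Flexibility coefficient — unit upward force at 2: δ_{22} = L³/(3EI) = 140.6/EI.
Compatibility at 2: δ_0 − R_2·δ_{22} = 0, so R_2 = 12737/140.6 = 90.57 kN.

R_2 = 90.57 kN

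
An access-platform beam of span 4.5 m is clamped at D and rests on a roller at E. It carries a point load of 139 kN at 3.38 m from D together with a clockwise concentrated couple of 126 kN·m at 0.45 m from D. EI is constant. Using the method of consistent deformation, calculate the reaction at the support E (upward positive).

Take the reaction at E as the redundant and release it; the primary structure is a cantilever fixed at D.
Downward deflection at the released point E due to the loads:
  point load 139 at a = 3.38: Pa²(3L − a)/(6EI) = 2678/EI
  clockwise couple 126 at a = 0.45: M₀a(2L − a)/(2EI) = 242.4/EI
  δ_0 = 2921/EI
Tip deflection under a unit load at E: L³/(3EI) = 30.38/EI.
Compatibility at E: δ_0 − R_E·δ_{EE} = 0, so R_E = 2921/30.38 = 96.16 kN.

R_E = 96.16 kN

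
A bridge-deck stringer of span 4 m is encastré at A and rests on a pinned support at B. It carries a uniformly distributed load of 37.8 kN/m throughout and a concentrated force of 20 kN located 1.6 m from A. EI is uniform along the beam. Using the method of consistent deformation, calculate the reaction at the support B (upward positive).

Take the reaction at B as the redundant and release it; the primary structure is a cantilever fixed at A.
Deflection at B on the released cantilever, summing each load's contribution:
  UDL 37.8: wL⁴/(8EI) = 1210/EI
  point load 20 at a = 1.6: Pa²(3L − a)/(6EI) = 88.75/EI
  δ_0 = 1298/EI
Tip deflection under a unit load at B: L³/(3EI) = 21.33/EI.
Compatibility at B: δ_0 − R_B·δ_{BB} = 0, so R_B = 1298/21.33 = 60.86 kN.

R_B = 60.86 kN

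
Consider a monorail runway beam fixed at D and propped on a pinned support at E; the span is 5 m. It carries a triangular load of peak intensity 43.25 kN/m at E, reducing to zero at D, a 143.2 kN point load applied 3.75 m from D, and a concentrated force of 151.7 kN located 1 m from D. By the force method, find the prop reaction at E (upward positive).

Release the roller at E. Primary structure: cantilever fixed at D.
Downward deflection at the released point E due to the loads:
  triangular load, peak 43.25 at the free end: 11w₀L⁴/(120EI) = 2478/EI
  point load 143.2 at a = 3.75: Pa²(3L − a)/(6EI) = 3776/EI
  point load 151.7 at a = 1: Pa²(3L − a)/(6EI) = 354/EI
  δ_0 = 6608/EI
Tip deflection under a unit load at E: L³/(3EI) = 41.67/EI.
The prop prevents deflection at E: R_E = δ_0/δ_{EE} = 6608/41.67 = 158.6 kN.

R_E = 158.6 kN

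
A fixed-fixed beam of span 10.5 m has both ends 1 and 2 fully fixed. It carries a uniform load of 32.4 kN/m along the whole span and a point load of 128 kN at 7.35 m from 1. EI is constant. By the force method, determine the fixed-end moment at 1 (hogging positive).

Release both end moments; the primary structure is a simply-supported span 12 with redundants M_1 and M_2.
End rotations of the released simple span under the applied load (×1/EI):
  at 1: UDL 32.4: wL³/(24EI) = 1563/EI
  at 2: UDL 32.4: wL³/(24EI) = 1563/EI
  at 1: point load 128 at a = 7.35: Pab(L + b)/(6LEI) = 642.1/EI
  at 2: point load 128 at a = 7.35: Pab(L + a)/(6LEI) = 839.7/EI
  θ_10 = 2205/EI,  θ_20 = 2402/EI
Flexibility coefficients: a unit moment at one end gives L/(3EI) there and L/(6EI) at the far end, so f₁₁ = f₂₂ = 3.5/EI and f₁₂ = f₂₁ = 1.75/EI.
Compatibility — zero rotation at each built-in end:
  3.5 M_1 + 1.75 M_2 = 2205
  1.75 M_1 + 3.5 M_2 = 2402
Solving the pair gives M_1 = 382.3 kN·m and M_2 = 495.2 kN·m (hogging).

M_1 = 382.3 kN·m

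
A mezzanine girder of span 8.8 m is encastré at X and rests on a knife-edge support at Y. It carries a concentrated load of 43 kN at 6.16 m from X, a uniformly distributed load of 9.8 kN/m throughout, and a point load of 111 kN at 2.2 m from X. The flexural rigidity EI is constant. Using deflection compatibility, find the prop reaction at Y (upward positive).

R_Y = 66.11 kN

Remove the prop at Y; the released (primary) structure is a cantilever built in at X.
Primary-structure tip deflection at Y by superposition:
  point load 43 at a = 6.16: Pa²(3L − a)/(6EI) = 5504/EI
  UDL 9.8: wL⁴/(8EI) = 7346/EI
  point load 111 at a = 2.2: Pa²(3L − a)/(6EI) = 2167/EI
  δ_0 = 15017/EI
Flexibility coefficient — unit upward force at Y: δ_{YY} = L³/(3EI) = 227.2/EI.
The prop prevents deflection at Y: R_Y = δ_0/δ_{YY} = 15017/227.2 = 66.11 kN.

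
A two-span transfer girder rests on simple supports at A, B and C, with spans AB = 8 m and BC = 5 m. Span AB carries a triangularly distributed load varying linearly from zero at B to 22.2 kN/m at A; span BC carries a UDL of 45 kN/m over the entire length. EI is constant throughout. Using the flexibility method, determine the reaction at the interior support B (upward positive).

R_B = 176.3 kN

Take M_B as the redundant. Released structure: two simple spans AB and BC with a hinge at B.
Discontinuity in slope at B on the released structure — sum the simple-span end rotations:
  span AB: triangular load, peak 22.2: 7w₀L³/(360EI) = 221/EI
  span BC: UDL 45: wL³/(24EI) = 234.4/EI
  relative rotation θ_0 = (221 + 234.4)/EI = 455.4/EI
A unit hogging moment at B produces rotation L₁/(3EI) + L₂/(3EI) = 4.333/EI.
Compatibility: M_B·(L₁+L₂)/(3EI) = θ_0, giving M_B = 105.1 kN·m (hogging).
Span AB, ΣM about A with M_B applied at B: R_B^{AB}·8 = 236.8 + 105.1, so R_B^{AB} = 42.74 kN and R_A = 88.8 − 42.74 = 46.06 kN.
Span BC, ΣM about C: R_B^{BC}·5 = 562.5 + 105.1, so R_B^{BC} = 133.5 kN and R_C = 225 − 133.5 = 91.48 kN.
R_B = 42.74 + 133.5 = 176.3 kN.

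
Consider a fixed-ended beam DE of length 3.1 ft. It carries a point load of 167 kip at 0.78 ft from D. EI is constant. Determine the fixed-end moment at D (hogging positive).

Take the two fixed-end moments M_D, M_E as redundants; the released structure is the simple span DE.
On the primary (simply-supported) span, the end slopes from the loading are:
  at D: point load 167 at a = 0.78: Pab(L + b)/(6LEI) = 88.06/EI
  at E: point load 167 at a = 0.78: Pab(L + a)/(6LEI) = 63.04/EI
  θ_D0 = 88.06/EI,  θ_E0 = 63.04/EI
Flexibility coefficients: a unit moment at one end gives L/(3EI) there and L/(6EI) at the far end, so f₁₁ = f₂₂ = 1.033/EI and f₁₂ = f₂₁ = 0.5167/EI.
Compatibility — zero rotation at each built-in end:
  1.033 M_D + 0.5167 M_E = 88.06
  0.5167 M_D + 1.033 M_E = 63.04
Solving the pair gives M_D = 72.96 kip·ft and M_E = 24.53 kip·ft (hogging).

M_D = 72.96 kip·ft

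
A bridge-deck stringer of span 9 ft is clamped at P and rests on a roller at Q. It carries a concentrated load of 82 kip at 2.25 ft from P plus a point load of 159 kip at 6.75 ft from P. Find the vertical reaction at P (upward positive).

R_P = 133.3 kip

Remove the prop at Q; the released (primary) structure is a cantilever built in at P.
Free-end deflection of the primary structure under the applied loading (downward +):
  point load 82 at a = 2.25: Pa²(3L − a)/(6EI) = 1712/EI
  point load 159 at a = 6.75: Pa²(3L − a)/(6EI) = 24450/EI
  δ_0 = 26162/EI
Flexibility coefficient — unit upward force at Q: δ_{QQ} = L³/(3EI) = 243/EI.
The prop prevents deflection at Q: R_Q = δ_0/δ_{QQ} = 26162/243 = 107.7 kip.
Vertical equilibrium: R_P = ΣP − R_Q = 241 − 107.7 = 133.3 kip.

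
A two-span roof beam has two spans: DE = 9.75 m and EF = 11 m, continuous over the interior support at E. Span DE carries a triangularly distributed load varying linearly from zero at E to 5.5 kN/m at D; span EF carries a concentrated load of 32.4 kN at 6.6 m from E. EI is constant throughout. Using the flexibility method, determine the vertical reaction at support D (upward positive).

R_D = 13.15 kN

Insert a hinge at E; M_E is the redundant, and each span becomes simply supported.
Discontinuity in slope at E on the released structure — sum the simple-span end rotations:
  span DE: triangular load, peak 5.5: 7w₀L³/(360EI) = 99.12/EI
  span EF: point load 32.4 at a = 6.6: Pab(L + b)/(6LEI) = 219.5/EI
  relative rotation θ_0 = (99.12 + 219.5)/EI = 318.7/EI
A unit hogging moment at E produces rotation L₁/(3EI) + L₂/(3EI) = 6.917/EI.
Compatibility: M_E·(L₁+L₂)/(3EI) = θ_0, giving M_E = 46.07 kN·m (hogging).
Span DE, ΣM about D with M_E applied at E: R_E^{DE}·9.75 = 87.14 + 46.07, so R_E^{DE} = 13.66 kN and R_D = 26.81 − 13.66 = 13.15 kN.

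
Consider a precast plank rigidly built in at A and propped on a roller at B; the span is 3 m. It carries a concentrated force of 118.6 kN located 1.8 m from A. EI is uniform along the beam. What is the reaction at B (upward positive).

Take the reaction at B as the redundant and release it; the primary structure is a cantilever fixed at A.
Deflection at B on the released cantilever, summing each load's contribution:
  point load 118.6 at a = 1.8: Pa²(3L − a)/(6EI) = 461.1/EI
Tip deflection under a unit load at B: L³/(3EI) = 9/EI.
The prop prevents deflection at B: R_B = δ_0/δ_{BB} = 461.1/9 = 51.24 kN.

R_B = 51.24 kN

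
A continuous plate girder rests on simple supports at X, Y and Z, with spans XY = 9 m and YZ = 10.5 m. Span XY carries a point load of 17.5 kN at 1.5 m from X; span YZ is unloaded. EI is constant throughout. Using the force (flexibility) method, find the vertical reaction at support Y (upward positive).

Release continuity at Y by inserting a hinge; the redundant is the internal moment M_Y. The primary structure is two simply-supported spans XY and YZ.
End slopes at the hinge Y, treating each span as simply supported:
  span XY: point load 17.5 at a = 1.5: Pab(L + a)/(6LEI) = 38.28/EI
  relative rotation θ_0 = (38.28 + 0)/EI = 38.28/EI
A unit hogging moment at Y produces rotation L₁/(3EI) + L₂/(3EI) = 6.5/EI.
Compatibility: M_Y·(L₁+L₂)/(3EI) = θ_0, giving M_Y = 5.889 kN·m (hogging).
Span XY, ΣM about X with M_Y applied at Y: R_Y^{XY}·9 = 26.25 + 5.889, so R_Y^{XY} = 3.571 kN and R_X = 17.5 − 3.571 = 13.93 kN.
Span YZ, ΣM about Z: R_Y^{YZ}·10.5 = 0 + 5.889, so R_Y^{YZ} = 0.5609 kN and R_Z = 0 − 0.5609 = -0.5609 kN.
R_Y = 3.571 + 0.5609 = 4.132 kN.

R_Y = 4.132 kN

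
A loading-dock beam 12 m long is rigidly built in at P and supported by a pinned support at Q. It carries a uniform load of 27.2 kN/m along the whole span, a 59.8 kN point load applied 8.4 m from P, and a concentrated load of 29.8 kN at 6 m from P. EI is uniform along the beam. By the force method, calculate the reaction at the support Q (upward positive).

Choose R_Q as the redundant. The primary structure is the cantilever fixed at P.
Free-end deflection of the primary structure under the applied loading (downward +):
  UDL 27.2: wL⁴/(8EI) = 70502/EI
  point load 59.8 at a = 8.4: Pa²(3L − a)/(6EI) = 19410/EI
  point load 29.8 at a = 6: Pa²(3L − a)/(6EI) = 5364/EI
  δ_0 = 95276/EI
Tip deflection under a unit load at Q: L³/(3EI) = 576/EI.
The prop prevents deflection at Q: R_Q = δ_0/δ_{QQ} = 95276/576 = 165.4 kN.

R_Q = 165.4 kN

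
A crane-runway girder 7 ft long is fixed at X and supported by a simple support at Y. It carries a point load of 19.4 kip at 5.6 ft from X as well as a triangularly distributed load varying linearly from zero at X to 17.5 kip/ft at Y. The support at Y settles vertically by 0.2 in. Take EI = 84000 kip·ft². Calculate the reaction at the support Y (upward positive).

Choose R_Y as the redundant. The primary structure is the cantilever fixed at X.
Primary-structure tip deflection at Y by superposition:
  point load 19.4 at a = 5.6: Pa²(3L − a)/(6EI) = 1562/EI
  triangular load, peak 17.5 at the free end: 11w₀L⁴/(120EI) = 3852/EI
  δ_0 = 5413/EI
Tip deflection under a unit load at Y: L³/(3EI) = 114.3/EI.
With EI = 84000 kip·ft²: δ_0 = 0.064442 ft and δ_{YY} = 0.001361 ft/kip.
Compatibility — the beam at Y must follow the support down by 0.01667 ft: δ_0 − R_Y·δ_{YY} = 0.01667, so R_Y = (0.064442 − 0.01667)/0.001361 = 35.1 kip.

R_Y = 35.1 kip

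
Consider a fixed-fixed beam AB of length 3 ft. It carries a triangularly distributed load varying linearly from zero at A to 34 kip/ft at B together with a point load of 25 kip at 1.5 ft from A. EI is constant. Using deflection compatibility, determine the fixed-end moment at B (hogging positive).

Take the two fixed-end moments M_A, M_B as redundants; the released structure is the simple span AB.
End rotations of the released simple span under the applied load (×1/EI):
  at A: triangular load, peak 34: 7w₀L³/(360EI) = 17.85/EI
  at B: triangular load, peak 34: w₀L³/(45EI) = 20.4/EI
  at A: point load 25 at a = 1.5: Pab(L + b)/(6LEI) = 14.06/EI
  at B: point load 25 at a = 1.5: Pab(L + a)/(6LEI) = 14.06/EI
  θ_A0 = 31.91/EI,  θ_B0 = 34.46/EI
Flexibility coefficients: a unit moment at one end gives L/(3EI) there and L/(6EI) at the far end, so f₁₁ = f₂₂ = 1/EI and f₁₂ = f₂₁ = 0.5/EI.
Compatibility — zero rotation at each built-in end:
  1 M_A + 0.5 M_B = 31.91
  0.5 M_A + 1 M_B = 34.46
Solving the pair gives M_A = 19.57 kip·ft and M_B = 24.68 kip·ft (hogging).

M_B = 24.68 kip·ft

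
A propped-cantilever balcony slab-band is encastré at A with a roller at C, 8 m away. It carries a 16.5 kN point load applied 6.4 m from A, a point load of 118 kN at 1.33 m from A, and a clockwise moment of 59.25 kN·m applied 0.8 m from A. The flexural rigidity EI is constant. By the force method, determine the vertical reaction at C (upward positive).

Release the roller at C. Primary structure: cantilever fixed at A.
Free-end deflection of the primary structure under the applied loading (downward +):
  point load 16.5 at a = 6.4: Pa²(3L − a)/(6EI) = 1982/EI
  point load 118 at a = 1.33: Pa²(3L − a)/(6EI) = 788.7/EI
  clockwise couple 59.25 at a = 0.8: M₀a(2L − a)/(2EI) = 360.2/EI
  δ_0 = 3131/EI
Tip deflection under a unit load at C: L³/(3EI) = 170.7/EI.
Compatibility at C: δ_0 − R_C·δ_{CC} = 0, so R_C = 3131/170.7 = 18.35 kN.

R_C = 18.35 kN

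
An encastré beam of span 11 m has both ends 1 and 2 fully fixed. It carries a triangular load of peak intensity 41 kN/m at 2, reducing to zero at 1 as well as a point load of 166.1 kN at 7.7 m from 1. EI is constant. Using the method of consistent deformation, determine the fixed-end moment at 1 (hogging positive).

M_1 = 280.5 kN·m

Release both end moments; the primary structure is a simply-supported span 12 with redundants M_1 and M_2.
Simple-span end rotations at 1 and 2 under the given loads:
  at 1: triangular load, peak 41: 7w₀L³/(360EI) = 1061/EI
  at 2: triangular load, peak 41: w₀L³/(45EI) = 1213/EI
  at 1: point load 166.1 at a = 7.7: Pab(L + b)/(6LEI) = 914.5/EI
  at 2: point load 166.1 at a = 7.7: Pab(L + a)/(6LEI) = 1196/EI
  θ_10 = 1976/EI,  θ_20 = 2409/EI
Flexibility coefficients: a unit moment at one end gives L/(3EI) there and L/(6EI) at the far end, so f₁₁ = f₂₂ = 3.667/EI and f₁₂ = f₂₁ = 1.833/EI.
Compatibility — zero rotation at each built-in end:
  3.667 M_1 + 1.833 M_2 = 1976
  1.833 M_1 + 3.667 M_2 = 2409
Solving the pair gives M_1 = 280.5 kN·m and M_2 = 516.6 kN·m (hogging).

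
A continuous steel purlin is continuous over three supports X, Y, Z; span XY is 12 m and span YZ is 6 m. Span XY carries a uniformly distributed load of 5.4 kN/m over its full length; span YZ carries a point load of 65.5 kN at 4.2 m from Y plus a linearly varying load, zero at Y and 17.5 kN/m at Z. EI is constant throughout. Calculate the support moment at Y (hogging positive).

M_Y = 94.93 kN·m

Insert a hinge at Y; M_Y is the redundant, and each span becomes simply supported.
End slopes at the hinge Y, treating each span as simply supported:
  span XY: UDL 5.4: wL³/(24EI) = 388.8/EI
  span YZ: point load 65.5 at a = 4.2: Pab(L + b)/(6LEI) = 107.3/EI
  span YZ: triangular load, peak 17.5: 7w₀L³/(360EI) = 73.5/EI
  relative rotation θ_0 = (388.8 + 180.8)/EI = 569.6/EI
A unit hogging moment at Y produces rotation L₁/(3EI) + L₂/(3EI) = 6/EI.
Slope continuity at Y: θ_0 = M_Y·6/EI, so M_Y = 569.6/6 = 94.93 kN·m (hogging).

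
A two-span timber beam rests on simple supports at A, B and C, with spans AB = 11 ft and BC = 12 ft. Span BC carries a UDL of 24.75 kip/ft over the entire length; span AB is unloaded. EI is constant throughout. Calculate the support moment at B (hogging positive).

M_B = 232.4 kip·ft

Take M_B as the redundant. Released structure: two simple spans AB and BC with a hinge at B.
End slopes at the hinge B, treating each span as simply supported:
  span BC: UDL 24.75: wL³/(24EI) = 1782/EI
  relative rotation θ_0 = (0 + 1782)/EI = 1782/EI
A unit hogging moment at B produces rotation L₁/(3EI) + L₂/(3EI) = 7.667/EI.
Compatibility: M_B·(L₁+L₂)/(3EI) = θ_0, giving M_B = 232.4 kip·ft (hogging).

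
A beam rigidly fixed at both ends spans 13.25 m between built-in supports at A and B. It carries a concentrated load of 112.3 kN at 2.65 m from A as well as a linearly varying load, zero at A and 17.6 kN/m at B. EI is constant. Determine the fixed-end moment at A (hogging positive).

M_A = 293.5 kN·m

Take the two fixed-end moments M_A, M_B as redundants; the released structure is the simple span AB.
On the primary (simply-supported) span, the end slopes from the loading are:
  at A: point load 112.3 at a = 2.65: Pab(L + b)/(6LEI) = 946.4/EI
  at B: point load 112.3 at a = 2.65: Pab(L + a)/(6LEI) = 630.9/EI
  at A: triangular load, peak 17.6: 7w₀L³/(360EI) = 796.1/EI
  at B: triangular load, peak 17.6: w₀L³/(45EI) = 909.8/EI
  θ_A0 = 1742/EI,  θ_B0 = 1541/EI
Flexibility coefficients: a unit moment at one end gives L/(3EI) there and L/(6EI) at the far end, so f₁₁ = f₂₂ = 4.417/EI and f₁₂ = f₂₁ = 2.208/EI.
Compatibility — zero rotation at each built-in end:
  4.417 M_A + 2.208 M_B = 1742
  2.208 M_A + 4.417 M_B = 1541
Solving the pair gives M_A = 293.5 kN·m and M_B = 202.1 kN·m (hogging).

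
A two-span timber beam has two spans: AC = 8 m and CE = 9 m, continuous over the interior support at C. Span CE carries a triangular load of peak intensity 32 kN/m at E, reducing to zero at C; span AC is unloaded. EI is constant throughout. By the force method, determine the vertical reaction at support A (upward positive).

Insert a hinge at C; M_C is the redundant, and each span becomes simply supported.
End slopes at the hinge C, treating each span as simply supported:
  span CE: triangular load, peak 32: 7w₀L³/(360EI) = 453.6/EI
  relative rotation θ_0 = (0 + 453.6)/EI = 453.6/EI
A unit hogging moment at C produces rotation L₁/(3EI) + L₂/(3EI) = 5.667/EI.
Slope continuity at C: θ_0 = M_C·5.667/EI, so M_C = 453.6/5.667 = 80.05 kN·m (hogging).
Span AC, ΣM about A with M_C applied at C: R_C^{AC}·8 = 0 + 80.05, so R_C^{AC} = 10.01 kN and R_A = 0 − 10.01 = -10.01 kN.

R_A = -10.01 kN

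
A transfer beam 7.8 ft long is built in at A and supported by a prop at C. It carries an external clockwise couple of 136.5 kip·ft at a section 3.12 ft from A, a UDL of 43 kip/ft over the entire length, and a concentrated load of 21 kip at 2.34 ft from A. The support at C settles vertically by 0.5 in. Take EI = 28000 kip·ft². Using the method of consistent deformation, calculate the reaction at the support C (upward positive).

R_C = 137.8 kip

Remove the prop at C; the released (primary) structure is a cantilever built in at A.
Downward deflection at the released point C due to the loads:
  clockwise couple 136.5 at a = 3.12: M₀a(2L − a)/(2EI) = 2657/EI
  UDL 43: wL⁴/(8EI) = 19896/EI
  point load 21 at a = 2.34: Pa²(3L − a)/(6EI) = 403.6/EI
  δ_0 = 22957/EI
Flexibility coefficient — unit upward force at C: δ_{CC} = L³/(3EI) = 158.2/EI.
With EI = 28000 kip·ft²: δ_0 = 0.81988 ft and δ_{CC} = 0.005649 ft/kip.
Compatibility — the beam at C must follow the support down by 0.04167 ft: δ_0 − R_C·δ_{CC} = 0.04167, so R_C = (0.81988 − 0.04167)/0.005649 = 137.8 kip.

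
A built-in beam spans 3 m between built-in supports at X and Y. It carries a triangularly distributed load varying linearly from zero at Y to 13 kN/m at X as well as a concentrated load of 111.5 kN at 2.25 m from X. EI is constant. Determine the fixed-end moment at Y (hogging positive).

M_Y = 50.94 kN·m

Take the two fixed-end moments M_X, M_Y as redundants; the released structure is the simple span XY.
Simple-span end rotations at X and Y under the given loads:
  at X: triangular load, peak 13: w₀L³/(45EI) = 7.8/EI
  at Y: triangular load, peak 13: 7w₀L³/(360EI) = 6.825/EI
  at X: point load 111.5 at a = 2.25: Pab(L + b)/(6LEI) = 39.2/EI
  at Y: point load 111.5 at a = 2.25: Pab(L + a)/(6LEI) = 54.88/EI
  θ_X0 = 47/EI,  θ_Y0 = 61.7/EI
Flexibility coefficients: a unit moment at one end gives L/(3EI) there and L/(6EI) at the far end, so f₁₁ = f₂₂ = 1/EI and f₁₂ = f₂₁ = 0.5/EI.
Compatibility — zero rotation at each built-in end:
  1 M_X + 0.5 M_Y = 47
  0.5 M_X + 1 M_Y = 61.7
Solving the pair gives M_X = 21.53 kN·m and M_Y = 50.94 kN·m (hogging).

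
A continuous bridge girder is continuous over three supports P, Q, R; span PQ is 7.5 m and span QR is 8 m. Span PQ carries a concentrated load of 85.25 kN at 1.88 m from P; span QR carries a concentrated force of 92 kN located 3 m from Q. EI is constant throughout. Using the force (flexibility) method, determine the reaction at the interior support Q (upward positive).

R_Q = 106.9 kN

Insert a hinge at Q; M_Q is the redundant, and each span becomes simply supported.
Rotations at Q on the released spans (each span's end-slope, ×1/EI):
  span PQ: point load 85.25 at a = 1.88: Pab(L + a)/(6LEI) = 187.7/EI
  span QR: point load 92 at a = 3: Pab(L + b)/(6LEI) = 373.8/EI
  relative rotation θ_0 = (187.7 + 373.8)/EI = 561.5/EI
A unit hogging moment at Q produces rotation L₁/(3EI) + L₂/(3EI) = 5.167/EI.
Compatibility: M_Q·(L₁+L₂)/(3EI) = θ_0, giving M_Q = 108.7 kN·m (hogging).
Span PQ, ΣM about P with M_Q applied at Q: R_Q^{PQ}·7.5 = 160.3 + 108.7, so R_Q^{PQ} = 35.86 kN and R_P = 85.25 − 35.86 = 49.39 kN.
Span QR, ΣM about R: R_Q^{QR}·8 = 460 + 108.7, so R_Q^{QR} = 71.08 kN and R_R = 92 − 71.08 = 20.92 kN.
R_Q = 35.86 + 71.08 = 106.9 kN.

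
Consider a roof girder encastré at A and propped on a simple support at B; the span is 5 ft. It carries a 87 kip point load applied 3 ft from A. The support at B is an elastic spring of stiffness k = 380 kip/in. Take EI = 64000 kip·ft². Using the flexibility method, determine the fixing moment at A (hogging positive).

Take the reaction at B as the redundant and release it; the primary structure is a cantilever fixed at A.
Free-end deflection of the primary structure under the applied loading (downward +):
  point load 87 at a = 3: Pa²(3L − a)/(6EI) = 1566/EI
Tip deflection under a unit load at B: L³/(3EI) = 41.67/EI.
With EI = 64000 kip·ft²: δ_0 = 0.024469 ft and δ_{BB} = 0.000651 ft/kip.
Compatibility — the spring shortens by R_B/k under the reaction it provides: δ_0 − R_B·δ_{BB} = R_B/k. With 1/k = 1/(380×12) ft/kip = 0.000219 ft/kip, R_B = δ_0 / (δ_{BB} + 1/k) = 0.024469 / (0.000651 + 0.000219) = 28.11 kip.
Moment equilibrium about A: M_A = Σ(load moments about A) − R_B·L = 261 − 28.11×5 = 120.4 kip·ft.

M_A = 120.4 kip·ft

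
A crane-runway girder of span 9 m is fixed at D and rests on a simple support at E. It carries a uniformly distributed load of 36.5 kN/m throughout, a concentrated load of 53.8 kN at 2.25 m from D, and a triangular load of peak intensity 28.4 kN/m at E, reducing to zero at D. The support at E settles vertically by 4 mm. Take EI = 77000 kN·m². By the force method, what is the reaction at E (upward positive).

Remove the prop at E; the released (primary) structure is a cantilever built in at D.
Primary-structure tip deflection at E by superposition:
  UDL 36.5: wL⁴/(8EI) = 29935/EI
  point load 53.8 at a = 2.25: Pa²(3L − a)/(6EI) = 1123/EI
  triangular load, peak 28.4 at the free end: 11w₀L⁴/(120EI) = 17080/EI
  δ_0 = 48139/EI
Flexibility coefficient — unit upward force at E: δ_{EE} = L³/(3EI) = 243/EI.
With EI = 77000 kN·m²: δ_0 = 0.62518 m and δ_{EE} = 0.003156 m/kN.
Compatibility — the beam at E must follow the support down by 0.004 m: δ_0 − R_E·δ_{EE} = 0.004, so R_E = (0.62518 − 0.004)/0.003156 = 196.8 kN.

R_E = 196.8 kN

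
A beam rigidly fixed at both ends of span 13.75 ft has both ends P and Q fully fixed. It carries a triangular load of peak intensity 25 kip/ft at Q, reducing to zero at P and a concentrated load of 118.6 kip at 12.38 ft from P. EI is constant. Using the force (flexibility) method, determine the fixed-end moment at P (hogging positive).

Take the two fixed-end moments M_P, M_Q as redundants; the released structure is the simple span PQ.
Simple-span end rotations at P and Q under the given loads:
  at P: triangular load, peak 25: 7w₀L³/(360EI) = 1264/EI
  at Q: triangular load, peak 25: w₀L³/(45EI) = 1444/EI
  at P: point load 118.6 at a = 12.38: Pab(L + b)/(6LEI) = 368.7/EI
  at Q: point load 118.6 at a = 12.38: Pab(L + a)/(6LEI) = 637.1/EI
  θ_P0 = 1632/EI,  θ_Q0 = 2081/EI
Flexibility coefficients: a unit moment at one end gives L/(3EI) there and L/(6EI) at the far end, so f₁₁ = f₂₂ = 4.583/EI and f₁₂ = f₂₁ = 2.292/EI.
Compatibility — zero rotation at each built-in end:
  4.583 M_P + 2.292 M_Q = 1632
  2.292 M_P + 4.583 M_Q = 2081
Solving the pair gives M_P = 172.1 kip·ft and M_Q = 368 kip·ft (hogging).

M_P = 172.1 kip·ft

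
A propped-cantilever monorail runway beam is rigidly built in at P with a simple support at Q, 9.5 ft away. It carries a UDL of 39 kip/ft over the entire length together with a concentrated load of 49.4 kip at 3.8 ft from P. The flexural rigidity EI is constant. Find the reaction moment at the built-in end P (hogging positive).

M_P = 530.1 kip·ft

Remove the prop at Q; the released (primary) structure is a cantilever built in at P.
Downward deflection at the released point Q due to the loads:
  UDL 39: wL⁴/(8EI) = 39707/EI
  point load 49.4 at a = 3.8: Pa²(3L − a)/(6EI) = 2937/EI
  δ_0 = 42644/EI
Flexibility coefficient — unit upward force at Q: δ_{QQ} = L³/(3EI) = 285.8/EI.
The prop prevents deflection at Q: R_Q = δ_0/δ_{QQ} = 42644/285.8 = 149.2 kip.
Moment equilibrium about P: M_P = Σ(load moments about P) − R_Q·L = 1948 − 149.2×9.5 = 530.1 kip·ft.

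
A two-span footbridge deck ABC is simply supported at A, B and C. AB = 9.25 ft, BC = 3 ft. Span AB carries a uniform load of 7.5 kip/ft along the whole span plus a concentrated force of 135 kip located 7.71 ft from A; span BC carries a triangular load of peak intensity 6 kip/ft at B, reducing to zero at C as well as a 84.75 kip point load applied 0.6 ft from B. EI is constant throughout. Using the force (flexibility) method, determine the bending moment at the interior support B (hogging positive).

M_B = 190.4 kip·ft

Take M_B as the redundant. Released structure: two simple spans AB and BC with a hinge at B.
End slopes at the hinge B, treating each span as simply supported:
  span AB: UDL 7.5: wL³/(24EI) = 247.3/EI
  span AB: point load 135 at a = 7.71: Pab(L + a)/(6LEI) = 489.8/EI
  span BC: triangular load, peak 6: w₀L³/(45EI) = 3.6/EI
  span BC: point load 84.75 at a = 0.6: Pab(L + b)/(6LEI) = 36.61/EI
  relative rotation θ_0 = (737.2 + 40.21)/EI = 777.4/EI
A unit hogging moment at B produces rotation L₁/(3EI) + L₂/(3EI) = 4.083/EI.
Slope continuity at B: θ_0 = M_B·4.083/EI, so M_B = 777.4/4.083 = 190.4 kip·ft (hogging).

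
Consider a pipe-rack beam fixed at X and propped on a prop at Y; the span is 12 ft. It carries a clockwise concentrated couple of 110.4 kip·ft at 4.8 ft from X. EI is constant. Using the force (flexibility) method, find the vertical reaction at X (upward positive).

Release the roller at Y. Primary structure: cantilever fixed at X.
Downward deflection at the released point Y due to the loads:
  clockwise couple 110.4 at a = 4.8: M₀a(2L − a)/(2EI) = 5087/EI
Tip deflection under a unit load at Y: L³/(3EI) = 576/EI.
The prop prevents deflection at Y: R_Y = δ_0/δ_{YY} = 5087/576 = 8.832 kip.
Vertical equilibrium: R_X = ΣP − R_Y = 0 − 8.832 = -8.832 kip.

R_X = -8.832 kip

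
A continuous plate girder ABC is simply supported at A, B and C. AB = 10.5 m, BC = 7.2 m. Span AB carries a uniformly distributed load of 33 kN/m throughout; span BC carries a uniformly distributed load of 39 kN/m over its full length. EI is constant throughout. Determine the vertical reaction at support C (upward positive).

Take M_B as the redundant. Released structure: two simple spans AB and BC with a hinge at B.
Discontinuity in slope at B on the released structure — sum the simple-span end rotations:
  span AB: UDL 33: wL³/(24EI) = 1592/EI
  span BC: UDL 39: wL³/(24EI) = 606.5/EI
  relative rotation θ_0 = (1592 + 606.5)/EI = 2198/EI
A unit hogging moment at B produces rotation L₁/(3EI) + L₂/(3EI) = 5.9/EI.
Compatibility: M_B·(L₁+L₂)/(3EI) = θ_0, giving M_B = 372.6 kN·m (hogging).
Span BC, ΣM about C: R_B^{BC}·7.2 = 1011 + 372.6, so R_B^{BC} = 192.1 kN and R_C = 280.8 − 192.1 = 88.65 kN.

R_C = 88.65 kN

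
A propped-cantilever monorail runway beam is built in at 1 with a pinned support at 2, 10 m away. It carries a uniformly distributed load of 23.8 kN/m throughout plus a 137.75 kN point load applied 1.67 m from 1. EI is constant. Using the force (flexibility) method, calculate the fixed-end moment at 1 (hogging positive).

M_1 = 473.1 kN·m

Choose R_2 as the redundant. The primary structure is the cantilever fixed at 1.
Free-end deflection of the primary structure under the applied loading (downward +):
  UDL 23.8: wL⁴/(8EI) = 29750/EI
  point load 137.75 at a = 1.67: Pa²(3L − a)/(6EI) = 1814/EI
  δ_0 = 31564/EI
Tip deflection under a unit load at 2: L³/(3EI) = 333.3/EI.
Compatibility at 2: δ_0 − R_2·δ_{22} = 0, so R_2 = 31564/333.3 = 94.69 kN.
Moment equilibrium about 1: M_1 = Σ(load moments about 1) − R_2·L = 1420 − 94.69×10 = 473.1 kN·m.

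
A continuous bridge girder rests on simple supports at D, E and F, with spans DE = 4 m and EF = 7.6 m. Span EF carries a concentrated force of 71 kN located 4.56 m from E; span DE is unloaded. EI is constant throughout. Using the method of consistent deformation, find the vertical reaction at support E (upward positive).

R_E = 51.06 kN

Release continuity at E by inserting a hinge; the redundant is the internal moment M_E. The primary structure is two simply-supported spans DE and EF.
End slopes at the hinge E, treating each span as simply supported:
  span EF: point load 71 at a = 4.56: Pab(L + b)/(6LEI) = 229.7/EI
  relative rotation θ_0 = (0 + 229.7)/EI = 229.7/EI
A unit hogging moment at E produces rotation L₁/(3EI) + L₂/(3EI) = 3.867/EI.
Compatibility: M_E·(L₁+L₂)/(3EI) = θ_0, giving M_E = 59.39 kN·m (hogging).
Span DE, ΣM about D with M_E applied at E: R_E^{DE}·4 = 0 + 59.39, so R_E^{DE} = 14.85 kN and R_D = 0 − 14.85 = -14.85 kN.
Span EF, ΣM about F: R_E^{EF}·7.6 = 215.8 + 59.39, so R_E^{EF} = 36.21 kN and R_F = 71 − 36.21 = 34.79 kN.
R_E = 14.85 + 36.21 = 51.06 kN.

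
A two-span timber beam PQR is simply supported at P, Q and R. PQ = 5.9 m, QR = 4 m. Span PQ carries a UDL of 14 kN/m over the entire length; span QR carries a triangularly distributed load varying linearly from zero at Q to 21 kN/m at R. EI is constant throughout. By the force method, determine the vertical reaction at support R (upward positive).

R_R = 16.94 kN

Insert a hinge at Q; M_Q is the redundant, and each span becomes simply supported.
Discontinuity in slope at Q on the released structure — sum the simple-span end rotations:
  span PQ: UDL 14: wL³/(24EI) = 119.8/EI
  span QR: triangular load, peak 21: 7w₀L³/(360EI) = 26.13/EI
  relative rotation θ_0 = (119.8 + 26.13)/EI = 145.9/EI
A unit hogging moment at Q produces rotation L₁/(3EI) + L₂/(3EI) = 3.3/EI.
Compatibility: M_Q·(L₁+L₂)/(3EI) = θ_0, giving M_Q = 44.22 kN·m (hogging).
Span QR, ΣM about R: R_Q^{QR}·4 = 56 + 44.22, so R_Q^{QR} = 25.06 kN and R_R = 42 − 25.06 = 16.94 kN.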